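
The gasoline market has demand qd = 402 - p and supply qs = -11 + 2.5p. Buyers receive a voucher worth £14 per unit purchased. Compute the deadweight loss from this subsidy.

Deadweight loss = £70

Pre-subsidy: 402 - p = -11 + 2.5p gives p* = 118, q* = 284.
With the rebate, buyers effectively pay pb = ps − 14, where ps is the price sellers receive.
Demand in terms of ps becomes qd = 402 − 1(ps − 14) = 416 - ps. Setting this equal to supply: 416 - ps = -11 + 2.5ps, so ps = 122.
Buyers pay pb = 122 − 14 = 108; q' = -11 + 2.5·122 = 294.
The subsidy expands output by 294 − 284 = 10 past the efficient level; on those units the gap between marginal cost and willingness to pay runs from 0 up to 14.
DWL = ½ × 14 × 10 = 70.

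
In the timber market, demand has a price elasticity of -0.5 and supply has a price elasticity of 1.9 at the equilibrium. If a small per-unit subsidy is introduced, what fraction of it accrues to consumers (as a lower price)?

For a small subsidy around the equilibrium, the benefit split depends on the relative slopes, which at a point are proportional to the elasticities.
Buyer share = εs/(εs + |εd|) = 1.9/(1.9 + 0.5) = 19/24; seller share = |εd|/(εs + |εd|) = 5/24.

Consumer share = 19/24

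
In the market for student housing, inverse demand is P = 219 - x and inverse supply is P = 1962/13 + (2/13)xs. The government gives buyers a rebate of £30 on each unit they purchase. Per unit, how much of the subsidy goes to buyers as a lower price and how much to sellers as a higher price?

Buyers gain £26 per unit; sellers gain £4 per unit

Pre-subsidy: 219 - x = 1962/13 + (2/13)x gives x* = 59 and P* = 160.
With the rebate, buyers effectively pay Pb = Ps − 30, where Ps is the price sellers receive.
On the curves, Pb = 219 - x and Ps = 1962/13 + (2/13)x; the wedge Ps − Pb = 30 gives 1962/13 + (2/13)x − (219 - x) = 30, so x' = 85.
Then Pb = 219 − 1·85 = 134 and Ps = 1962/13 + (2/13)·85 = 164.
Buyers' price falls by P* − Pb = 160 − 134 = 26; sellers' price rises by Ps − P* = 164 − 160 = 4.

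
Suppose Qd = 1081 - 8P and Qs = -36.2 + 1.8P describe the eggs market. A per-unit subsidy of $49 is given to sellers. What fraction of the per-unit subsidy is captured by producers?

Producer share = 40/49

Pre-subsidy: 1081 - 8P = -36.2 + 1.8P gives P* = 114, Q* = 169.
With the subsidy, sellers receive Ps = Pb + 49 for each unit, where Pb is the price buyers pay.
Supply in terms of Pb becomes Qs = -36.2 + 1.8(Pb + 49) = 52 + 1.8Pb. Setting this equal to demand: 1081 - 8Pb = 52 + 1.8Pb, so Pb = 105.
Sellers receive Ps = 105 + 49 = 154; Q' = 1081 − 8·105 = 241.
Buyers' price falls by P* − Pb = 114 − 105 = 9; sellers' price rises by Ps − P* = 154 − 114 = 40.
So producers capture 40/49 = 40/49 of each unit of subsidy.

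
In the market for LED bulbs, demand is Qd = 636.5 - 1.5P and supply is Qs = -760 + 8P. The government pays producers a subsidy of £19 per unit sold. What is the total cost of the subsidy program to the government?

Pre-subsidy: 636.5 - 1.5P = -760 + 8P gives P* = 147, Q* = 416.
With the subsidy, sellers receive Ps = Pb + 19 for each unit, where Pb is the price buyers pay.
Supply in terms of Pb becomes Qs = -760 + 8(Pb + 19) = -608 + 8Pb. Setting this equal to demand: 636.5 - 1.5Pb = -608 + 8Pb, so Pb = 131.
Sellers receive Ps = 131 + 19 = 150; Q' = 636.5 − 1.5·131 = 440.
Government outlay = subsidy × quantity = 19 × 440 = 8360.

Government cost = £8360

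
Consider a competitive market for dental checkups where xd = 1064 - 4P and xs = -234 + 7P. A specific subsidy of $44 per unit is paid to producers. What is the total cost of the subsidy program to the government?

Pre-subsidy: 1064 - 4P = -234 + 7P gives P* = 118, x* = 592.
With the subsidy, sellers receive Ps = Pb + 44 for each unit, where Pb is the price buyers pay.
Supply in terms of Pb becomes xs = -234 + 7(Pb + 44) = 74 + 7Pb. Setting this equal to demand: 1064 - 4Pb = 74 + 7Pb, so Pb = 90.
Sellers receive Ps = 90 + 44 = 134; x' = 1064 − 4·90 = 704.
Government outlay = subsidy × quantity = 44 × 704 = 30976.

Government cost = $30976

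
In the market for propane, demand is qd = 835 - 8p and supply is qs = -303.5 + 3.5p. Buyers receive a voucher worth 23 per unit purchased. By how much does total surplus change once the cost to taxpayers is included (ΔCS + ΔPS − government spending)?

Pre-subsidy: 835 - 8p = -303.5 + 3.5p gives p* = 99, q* = 43.
With the rebate, buyers effectively pay pb = ps − 23, where ps is the price sellers receive.
Demand in terms of ps becomes qd = 835 − 8(ps − 23) = 1019 - 8ps. Setting this equal to supply: 1019 - 8ps = -303.5 + 3.5ps, so ps = 115.
Buyers pay pb = 115 − 23 = 92; q' = -303.5 + 3.5·115 = 99.
ΔCS = ½(43 + 99)(99 − 92) = 497; ΔPS = ½(43 + 99)(115 − 99) = 1136.
Government spending = 23 × 99 = 2277.
Net change = 497 + 1136 − 2277 = -644. The loss equals the DWL triangle ½·23·56.

Net change in total surplus = -644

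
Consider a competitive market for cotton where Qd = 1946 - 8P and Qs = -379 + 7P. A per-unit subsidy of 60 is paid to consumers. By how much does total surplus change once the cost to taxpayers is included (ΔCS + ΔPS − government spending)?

Pre-subsidy: 1946 - 8P = -379 + 7P gives P* = 155, Q* = 706.
With the rebate, buyers effectively pay Pb = Ps − 60, where Ps is the price sellers receive.
Demand in terms of Ps becomes Qd = 1946 − 8(Ps − 60) = 2426 - 8Ps. Setting this equal to supply: 2426 - 8Ps = -379 + 7Ps, so Ps = 187.
Buyers pay Pb = 187 − 60 = 127; Q' = -379 + 7·187 = 930.
ΔCS = ½(706 + 930)(155 − 127) = 22904; ΔPS = ½(706 + 930)(187 − 155) = 26176.
Government spending = 60 × 930 = 55800.
Net change = 22904 + 26176 − 55800 = -6720. The loss equals the DWL triangle ½·60·224.

Net change in total surplus = -6720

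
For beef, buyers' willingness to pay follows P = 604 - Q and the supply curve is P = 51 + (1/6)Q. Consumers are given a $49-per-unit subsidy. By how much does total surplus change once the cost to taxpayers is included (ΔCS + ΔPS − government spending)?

Net change in total surplus = -$1029

Pre-subsidy: 604 - Q = 51 + (1/6)Q gives Q* = 474 and P* = 130.
With the rebate, buyers effectively pay Pb = Ps − 49, where Ps is the price sellers receive.
On the curves, Pb = 604 - Q and Ps = 51 + (1/6)Q; the wedge Ps − Pb = 49 gives 51 + (1/6)Q − (604 - Q) = 49, so Q' = 516.
Then Pb = 604 − 1·516 = 88 and Ps = 51 + (1/6)·516 = 137.
ΔCS = ½(474 + 516)(130 − 88) = 20790; ΔPS = ½(474 + 516)(137 − 130) = 3465.
Government spending = 49 × 516 = 25284.
Net change = 20790 + 3465 − 25284 = -1029. The loss equals the DWL triangle ½·49·42.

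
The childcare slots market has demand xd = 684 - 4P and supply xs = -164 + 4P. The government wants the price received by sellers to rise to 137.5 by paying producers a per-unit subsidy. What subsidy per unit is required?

At a seller price of 137.5, quantity supplied is -164 + 4·137.5 = 386.
Buyers absorb 386 only when they pay Pb with 684 − 4·Pb = 386, i.e. Pb = 74.5.
s = Ps − Pb = 137.5 − 74.5 = 63.

Required subsidy s = 63 per unit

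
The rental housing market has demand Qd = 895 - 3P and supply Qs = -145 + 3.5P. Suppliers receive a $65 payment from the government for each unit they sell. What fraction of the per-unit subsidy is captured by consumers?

Pre-subsidy: 895 - 3P = -145 + 3.5P gives P* = 160, Q* = 415.
With the subsidy, sellers receive Ps = Pb + 65 for each unit, where Pb is the price buyers pay.
Supply in terms of Pb becomes Qs = -145 + 3.5(Pb + 65) = 82.5 + 3.5Pb. Setting this equal to demand: 895 - 3Pb = 82.5 + 3.5Pb, so Pb = 125.
Sellers receive Ps = 125 + 65 = 190; Q' = 895 − 3·125 = 520.
Buyers' price falls by P* − Pb = 160 − 125 = 35; sellers' price rises by Ps − P* = 190 − 160 = 30.
So consumers capture 35/65 = 7/13 of each unit of subsidy.

Consumer share = 7/13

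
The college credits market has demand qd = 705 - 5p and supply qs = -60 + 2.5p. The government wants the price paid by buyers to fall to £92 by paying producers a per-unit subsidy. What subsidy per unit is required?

Required subsidy s = £30 per unit

At a buyer price of 92, quantity demanded is 705 − 5·92 = 245.
Sellers supply 245 only when they receive ps with -60 + 2.5·ps = 245, i.e. ps = 122.
s = ps − pb = 122 − 92 = 30.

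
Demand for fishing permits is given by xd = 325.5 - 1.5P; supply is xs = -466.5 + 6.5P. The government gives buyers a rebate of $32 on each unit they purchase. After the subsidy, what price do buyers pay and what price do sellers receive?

Buyers pay $73; sellers receive $105

Pre-subsidy: 325.5 - 1.5P = -466.5 + 6.5P gives P* = 99, x* = 177.
With the rebate, buyers effectively pay Pb = Ps − 32, where Ps is the price sellers receive.
Demand in terms of Ps becomes xd = 325.5 − 1.5(Ps − 32) = 373.5 - 1.5Ps. Setting this equal to supply: 373.5 - 1.5Ps = -466.5 + 6.5Ps, so Ps = 105.
Buyers pay Pb = 105 − 32 = 73; x' = -466.5 + 6.5·105 = 216.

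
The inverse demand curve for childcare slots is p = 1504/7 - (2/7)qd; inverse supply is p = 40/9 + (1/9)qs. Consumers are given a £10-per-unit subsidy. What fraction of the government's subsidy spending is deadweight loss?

DWL / government spending = 315/13886

Pre-subsidy: 1504/7 - (2/7)q = 40/9 + (1/9)q gives q* = 530.24 and p* = 63.36.
With the rebate, buyers effectively pay pb = ps − 10, where ps is the price sellers receive.
On the curves, pb = 1504/7 - (2/7)q and ps = 40/9 + (1/9)q; the wedge ps − pb = 10 gives 40/9 + (1/9)q − (1504/7 - (2/7)q) = 10, so q' = 555.44.
Then pb = 1504/7 − (2/7)·555.44 = 56.16 and ps = 40/9 + (1/9)·555.44 = 66.16.
ΔCS = ½(530.24 + 555.44)(63.36 − 56.16) = 3908.448; ΔPS = ½(530.24 + 555.44)(66.16 − 63.36) = 1519.952.
Government spending = 10 × 555.44 = 5554.4.
DWL = ½ × 10 × (555.44 − 530.24) = 126; fraction = 126 / 5554.4 = 315/13886.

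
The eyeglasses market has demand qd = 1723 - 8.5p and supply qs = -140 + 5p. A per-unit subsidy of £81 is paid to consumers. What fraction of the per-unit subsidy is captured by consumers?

Consumer share = 10/27

Pre-subsidy: 1723 - 8.5p = -140 + 5p gives p* = 138, q* = 550.
With the rebate, buyers effectively pay pb = ps − 81, where ps is the price sellers receive.
Demand in terms of ps becomes qd = 1723 − 8.5(ps − 81) = 2411.5 - 8.5ps. Setting this equal to supply: 2411.5 - 8.5ps = -140 + 5ps, so ps = 189.
Buyers pay pb = 189 − 81 = 108; q' = -140 + 5·189 = 805.
Buyers' price falls by p* − pb = 138 − 108 = 30; sellers' price rises by ps − p* = 189 − 138 = 51.
So consumers capture 30/81 = 10/27 of each unit of subsidy.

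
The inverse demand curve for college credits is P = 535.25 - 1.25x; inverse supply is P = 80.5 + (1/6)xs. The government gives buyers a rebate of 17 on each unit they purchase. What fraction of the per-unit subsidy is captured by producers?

Pre-subsidy: 535.25 - 1.25x = 80.5 + (1/6)x gives x* = 321 and P* = 134.
With the rebate, buyers effectively pay Pb = Ps − 17, where Ps is the price sellers receive.
On the curves, Pb = 535.25 - 1.25x and Ps = 80.5 + (1/6)x; the wedge Ps − Pb = 17 gives 80.5 + (1/6)x − (535.25 - 1.25x) = 17, so x' = 333.
Then Pb = 535.25 − 1.25·333 = 119 and Ps = 80.5 + (1/6)·333 = 136.
Buyers' price falls by P* − Pb = 134 − 119 = 15; sellers' price rises by Ps − P* = 136 − 134 = 2.
So producers capture 2/17 = 2/17 of each unit of subsidy.

Producer share = 2/17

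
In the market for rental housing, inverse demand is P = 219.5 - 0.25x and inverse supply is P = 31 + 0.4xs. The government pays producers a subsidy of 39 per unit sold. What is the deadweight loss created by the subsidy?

Pre-subsidy: 219.5 - 0.25x = 31 + 0.4x gives x* = 290 and P* = 147.
With the subsidy, sellers receive Ps = Pb + 39 for each unit, where Pb is the price buyers pay.
On the curves, Pb = 219.5 - 0.25x and Ps = 31 + 0.4x; the wedge Ps − Pb = 39 gives 31 + 0.4x − (219.5 - 0.25x) = 39, so x' = 350.
Then Pb = 219.5 − 0.25·350 = 132 and Ps = 31 + 0.4·350 = 171.
The subsidy expands output by 350 − 290 = 60 past the efficient level; on those units the gap between marginal cost and willingness to pay runs from 0 up to 39.
DWL = ½ × 39 × 60 = 1170.

Deadweight loss = 1170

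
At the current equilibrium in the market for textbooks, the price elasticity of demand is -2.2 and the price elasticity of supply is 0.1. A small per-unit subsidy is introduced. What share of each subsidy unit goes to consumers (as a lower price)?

Consumer share = 1/23

For a small subsidy around the equilibrium, the benefit split depends on the relative slopes, which at a point are proportional to the elasticities.
Buyer share = εs/(εs + |εd|) = 0.1/(0.1 + 2.2) = 1/23; seller share = |εd|/(εs + |εd|) = 22/23.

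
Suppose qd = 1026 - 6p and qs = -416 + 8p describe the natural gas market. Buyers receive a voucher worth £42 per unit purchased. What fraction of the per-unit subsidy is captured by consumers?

Consumer share = 4/7

Pre-subsidy: 1026 - 6p = -416 + 8p gives p* = 103, q* = 408.
With the rebate, buyers effectively pay pb = ps − 42, where ps is the price sellers receive.
Demand in terms of ps becomes qd = 1026 − 6(ps − 42) = 1278 - 6ps. Setting this equal to supply: 1278 - 6ps = -416 + 8ps, so ps = 121.
Buyers pay pb = 121 − 42 = 79; q' = -416 + 8·121 = 552.
Buyers' price falls by p* − pb = 103 − 79 = 24; sellers' price rises by ps − p* = 121 − 103 = 18.
So consumers capture 24/42 = 4/7 of each unit of subsidy.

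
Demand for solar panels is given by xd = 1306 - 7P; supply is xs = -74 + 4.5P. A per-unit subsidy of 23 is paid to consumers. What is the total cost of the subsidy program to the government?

Government cost = 12167

Pre-subsidy: 1306 - 7P = -74 + 4.5P gives P* = 120, x* = 466.
With the rebate, buyers effectively pay Pb = Ps − 23, where Ps is the price sellers receive.
Demand in terms of Ps becomes xd = 1306 − 7(Ps − 23) = 1467 - 7Ps. Setting this equal to supply: 1467 - 7Ps = -74 + 4.5Ps, so Ps = 134.
Buyers pay Pb = 134 − 23 = 111; x' = -74 + 4.5·134 = 529.
Government outlay = subsidy × quantity = 23 × 529 = 12167.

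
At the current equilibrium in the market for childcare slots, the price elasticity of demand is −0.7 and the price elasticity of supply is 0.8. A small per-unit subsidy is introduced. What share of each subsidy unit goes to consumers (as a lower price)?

Consumer share = 8/15

For a small subsidy around the equilibrium, the benefit split depends on the relative slopes, which at a point are proportional to the elasticities.
Buyer share = εs/(εs + |εd|) = 0.8/(0.8 + 0.7) = 8/15; seller share = |εd|/(εs + |εd|) = 7/15.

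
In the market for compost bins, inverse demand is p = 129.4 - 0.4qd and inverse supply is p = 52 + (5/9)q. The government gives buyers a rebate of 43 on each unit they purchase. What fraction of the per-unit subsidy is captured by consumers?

Consumer share = 18/43

Pre-subsidy: 129.4 - 0.4q = 52 + (5/9)q gives q* = 81 and p* = 97.
With the rebate, buyers effectively pay pb = ps − 43, where ps is the price sellers receive.
On the curves, pb = 129.4 - 0.4q and ps = 52 + (5/9)q; the wedge ps − pb = 43 gives 52 + (5/9)q − (129.4 - 0.4q) = 43, so q' = 126.
Then pb = 129.4 − 0.4·126 = 79 and ps = 52 + (5/9)·126 = 122.
Buyers' price falls by p* − pb = 97 − 79 = 18; sellers' price rises by ps − p* = 122 − 97 = 25.
So consumers capture 18/43 = 18/43 of each unit of subsidy.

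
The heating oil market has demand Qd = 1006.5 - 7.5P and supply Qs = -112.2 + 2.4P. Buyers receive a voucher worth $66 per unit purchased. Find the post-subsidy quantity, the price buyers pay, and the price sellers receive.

Q' = 279; buyers pay $97; sellers receive $163

Pre-subsidy: 1006.5 - 7.5P = -112.2 + 2.4P gives P* = 113, Q* = 159.
With the rebate, buyers effectively pay Pb = Ps − 66, where Ps is the price sellers receive.
Demand in terms of Ps becomes Qd = 1006.5 − 7.5(Ps − 66) = 1501.5 - 7.5Ps. Setting this equal to supply: 1501.5 - 7.5Ps = -112.2 + 2.4Ps, so Ps = 163.
Buyers pay Pb = 163 − 66 = 97; Q' = -112.2 + 2.4·163 = 279.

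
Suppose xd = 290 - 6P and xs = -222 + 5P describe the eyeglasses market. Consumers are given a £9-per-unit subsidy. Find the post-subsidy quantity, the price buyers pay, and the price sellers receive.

x' = 388/11; buyers pay 467/11; sellers receive 566/11

Pre-subsidy: 290 - 6P = -222 + 5P gives P* = 512/11, x* = 118/11.
With the rebate, buyers effectively pay Pb = Ps − 9, where Ps is the price sellers receive.
Demand in terms of Ps becomes xd = 290 − 6(Ps − 9) = 344 - 6Ps. Setting this equal to supply: 344 - 6Ps = -222 + 5Ps, so Ps = 566/11.
Buyers pay Pb = 566/11 − 9 = 467/11; x' = -222 + 5·(566/11) = 388/11.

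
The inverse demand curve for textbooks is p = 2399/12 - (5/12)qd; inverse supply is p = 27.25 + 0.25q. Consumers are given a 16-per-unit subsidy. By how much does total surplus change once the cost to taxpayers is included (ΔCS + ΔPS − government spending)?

Net change in total surplus = -192

Pre-subsidy: 2399/12 - (5/12)q = 27.25 + 0.25q gives q* = 259 and p* = 92.
With the rebate, buyers effectively pay pb = ps − 16, where ps is the price sellers receive.
On the curves, pb = 2399/12 - (5/12)q and ps = 27.25 + 0.25q; the wedge ps − pb = 16 gives 27.25 + 0.25q − (2399/12 - (5/12)q) = 16, so q' = 283.
Then pb = 2399/12 − (5/12)·283 = 82 and ps = 27.25 + 0.25·283 = 98.
ΔCS = ½(259 + 283)(92 − 82) = 2710; ΔPS = ½(259 + 283)(98 − 92) = 1626.
Government spending = 16 × 283 = 4528.
Net change = 2710 + 1626 − 4528 = -192. The loss equals the DWL triangle ½·16·24.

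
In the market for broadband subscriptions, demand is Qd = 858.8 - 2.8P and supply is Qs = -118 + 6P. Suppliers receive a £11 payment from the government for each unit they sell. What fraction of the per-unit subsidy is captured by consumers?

Consumer share = 15/22

Pre-subsidy: 858.8 - 2.8P = -118 + 6P gives P* = 111, Q* = 548.
With the subsidy, sellers receive Ps = Pb + 11 for each unit, where Pb is the price buyers pay.
Supply in terms of Pb becomes Qs = -118 + 6(Pb + 11) = -52 + 6Pb. Setting this equal to demand: 858.8 - 2.8Pb = -52 + 6Pb, so Pb = 103.5.
Sellers receive Ps = 103.5 + 11 = 114.5; Q' = 858.8 − 2.8·103.5 = 569.
Buyers' price falls by P* − Pb = 111 − 103.5 = 7.5; sellers' price rises by Ps − P* = 114.5 − 111 = 3.5.
So consumers capture 7.5/11 = 15/22 of each unit of subsidy.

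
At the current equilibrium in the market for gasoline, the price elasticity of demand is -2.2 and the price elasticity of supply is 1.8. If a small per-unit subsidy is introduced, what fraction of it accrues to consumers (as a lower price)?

Consumer share = 0.45

For a small subsidy around the equilibrium, the benefit split depends on the relative slopes, which at a point are proportional to the elasticities.
Buyer share = εs/(εs + |εd|) = 1.8/(1.8 + 2.2) = 0.45; seller share = |εd|/(εs + |εd|) = 0.55.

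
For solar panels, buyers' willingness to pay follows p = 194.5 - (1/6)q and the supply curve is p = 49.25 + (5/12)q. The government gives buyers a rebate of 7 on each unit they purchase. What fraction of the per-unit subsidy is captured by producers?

Pre-subsidy: 194.5 - (1/6)q = 49.25 + (5/12)q gives q* = 249 and p* = 153.
With the rebate, buyers effectively pay pb = ps − 7, where ps is the price sellers receive.
On the curves, pb = 194.5 - (1/6)q and ps = 49.25 + (5/12)q; the wedge ps − pb = 7 gives 49.25 + (5/12)q − (194.5 - (1/6)q) = 7, so q' = 261.
Then pb = 194.5 − (1/6)·261 = 151 and ps = 49.25 + (5/12)·261 = 158.
Buyers' price falls by p* − pb = 153 − 151 = 2; sellers' price rises by ps − p* = 158 − 153 = 5.
So producers capture 5/7 = 5/7 of each unit of subsidy.

Producer share = 5/7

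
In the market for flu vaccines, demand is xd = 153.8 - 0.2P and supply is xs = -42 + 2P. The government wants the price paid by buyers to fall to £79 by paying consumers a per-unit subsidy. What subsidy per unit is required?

At a buyer price of 79, quantity demanded is 153.8 − 0.2·79 = 138.
Sellers supply 138 only when they receive Ps with -42 + 2·Ps = 138, i.e. Ps = 90.
s = Ps − Pb = 90 − 79 = 11.

Required subsidy s = £11 per unit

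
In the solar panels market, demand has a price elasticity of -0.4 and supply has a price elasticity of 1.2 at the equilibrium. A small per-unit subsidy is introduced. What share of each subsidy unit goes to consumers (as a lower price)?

For a small subsidy around the equilibrium, the benefit split depends on the relative slopes, which at a point are proportional to the elasticities.
Buyer share = εs/(εs + |εd|) = 1.2/(1.2 + 0.4) = 0.75; seller share = |εd|/(εs + |εd|) = 0.25.

Consumer share = 0.75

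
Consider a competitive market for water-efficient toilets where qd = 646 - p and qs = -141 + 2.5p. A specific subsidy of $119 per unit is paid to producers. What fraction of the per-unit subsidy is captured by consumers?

Pre-subsidy: 646 - p = -141 + 2.5p gives p* = 1574/7, q* = 2948/7.
With the subsidy, sellers receive ps = pb + 119 for each unit, where pb is the price buyers pay.
Supply in terms of pb becomes qs = -141 + 2.5(pb + 119) = 156.5 + 2.5pb. Setting this equal to demand: 646 - pb = 156.5 + 2.5pb, so pb = 979/7.
Sellers receive ps = 979/7 + 119 = 1812/7; q' = 646 − 1·(979/7) = 3543/7.
Buyers' price falls by p* − pb = 1574/7 − 979/7 = 85; sellers' price rises by ps − p* = 1812/7 − 1574/7 = 34.
So consumers capture 85/119 = 5/7 of each unit of subsidy.

Consumer share = 5/7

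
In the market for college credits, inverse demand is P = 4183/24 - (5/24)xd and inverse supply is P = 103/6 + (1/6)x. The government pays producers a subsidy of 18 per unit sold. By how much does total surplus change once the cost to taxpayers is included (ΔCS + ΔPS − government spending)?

Net change in total surplus = -432

Pre-subsidy: 4183/24 - (5/24)x = 103/6 + (1/6)x gives x* = 419 and P* = 87.
With the subsidy, sellers receive Ps = Pb + 18 for each unit, where Pb is the price buyers pay.
On the curves, Pb = 4183/24 - (5/24)x and Ps = 103/6 + (1/6)x; the wedge Ps − Pb = 18 gives 103/6 + (1/6)x − (4183/24 - (5/24)x) = 18, so x' = 467.
Then Pb = 4183/24 − (5/24)·467 = 77 and Ps = 103/6 + (1/6)·467 = 95.
ΔCS = ½(419 + 467)(87 − 77) = 4430; ΔPS = ½(419 + 467)(95 − 87) = 3544.
Government spending = 18 × 467 = 8406.
Net change = 4430 + 3544 − 8406 = -432. The loss equals the DWL triangle ½·18·48.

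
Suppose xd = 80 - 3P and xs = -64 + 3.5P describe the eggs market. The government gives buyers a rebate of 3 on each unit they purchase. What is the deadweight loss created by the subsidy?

Deadweight loss = 189/26

Pre-subsidy: 80 - 3P = -64 + 3.5P gives P* = 288/13, x* = 176/13.
With the rebate, buyers effectively pay Pb = Ps − 3, where Ps is the price sellers receive.
Demand in terms of Ps becomes xd = 80 − 3(Ps − 3) = 89 - 3Ps. Setting this equal to supply: 89 - 3Ps = -64 + 3.5Ps, so Ps = 306/13.
Buyers pay Pb = 306/13 − 3 = 267/13; x' = -64 + 3.5·(306/13) = 239/13.
The subsidy expands output by 239/13 − 176/13 = 63/13 past the efficient level; on those units the gap between marginal cost and willingness to pay runs from 0 up to 3.
DWL = ½ × 3 × 63/13 = 189/26.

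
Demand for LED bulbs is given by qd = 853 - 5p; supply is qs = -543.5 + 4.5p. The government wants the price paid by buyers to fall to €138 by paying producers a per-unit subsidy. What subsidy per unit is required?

Required subsidy s = €19 per unit

At a buyer price of 138, quantity demanded is 853 − 5·138 = 163.
Sellers supply 163 only when they receive ps with -543.5 + 4.5·ps = 163, i.e. ps = 157.
s = ps − pb = 157 − 138 = 19.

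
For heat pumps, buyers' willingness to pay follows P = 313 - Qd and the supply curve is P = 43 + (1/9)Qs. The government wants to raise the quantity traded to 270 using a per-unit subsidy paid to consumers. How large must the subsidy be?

Required subsidy s = 30 per unit

At Q = 270, from the demand curve buyers pay Pb = 313 − 1·270 = 43; from the supply curve sellers need Ps = 43 + (1/9)·270 = 73.
The subsidy must fill the gap: s = Ps − Pb = 73 − 43 = 30.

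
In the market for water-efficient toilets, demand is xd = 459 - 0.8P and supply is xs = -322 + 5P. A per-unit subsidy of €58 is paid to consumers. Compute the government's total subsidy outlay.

Government cost = €22694

Pre-subsidy: 459 - 0.8P = -322 + 5P gives P* = 3905/29, x* = 10187/29.
With the rebate, buyers effectively pay Pb = Ps − 58, where Ps is the price sellers receive.
Demand in terms of Ps becomes xd = 459 − 0.8(Ps − 58) = 505.4 - 0.8Ps. Setting this equal to supply: 505.4 - 0.8Ps = -322 + 5Ps, so Ps = 4137/29.
Buyers pay Pb = 4137/29 − 58 = 2455/29; x' = -322 + 5·(4137/29) = 11347/29.
Government outlay = subsidy × quantity = 58 × 11347/29 = 22694.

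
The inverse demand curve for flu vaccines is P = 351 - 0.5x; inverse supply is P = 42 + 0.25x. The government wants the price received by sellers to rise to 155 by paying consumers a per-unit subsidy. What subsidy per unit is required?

At a seller price of 155, quantity supplied is -168 + 4·155 = 452.
Buyers absorb 452 only when they pay Pb = 351 − 0.5·452 = 125.
s = Ps − Pb = 155 − 125 = 30.

Required subsidy s = 30 per unit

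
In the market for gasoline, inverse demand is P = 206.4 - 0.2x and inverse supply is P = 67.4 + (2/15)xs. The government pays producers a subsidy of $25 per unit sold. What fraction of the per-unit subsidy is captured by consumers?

Pre-subsidy: 206.4 - 0.2x = 67.4 + (2/15)x gives x* = 417 and P* = 123.
With the subsidy, sellers receive Ps = Pb + 25 for each unit, where Pb is the price buyers pay.
On the curves, Pb = 206.4 - 0.2x and Ps = 67.4 + (2/15)x; the wedge Ps − Pb = 25 gives 67.4 + (2/15)x − (206.4 - 0.2x) = 25, so x' = 492.
Then Pb = 206.4 − 0.2·492 = 108 and Ps = 67.4 + (2/15)·492 = 133.
Buyers' price falls by P* − Pb = 123 − 108 = 15; sellers' price rises by Ps − P* = 133 − 123 = 10.
So consumers capture 15/25 = 0.6 of each unit of subsidy.

Consumer share = 0.6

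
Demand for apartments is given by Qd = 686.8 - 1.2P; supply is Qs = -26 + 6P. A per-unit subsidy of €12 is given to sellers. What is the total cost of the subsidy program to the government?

Government cost = €6960

Pre-subsidy: 686.8 - 1.2P = -26 + 6P gives P* = 99, Q* = 568.
With the subsidy, sellers receive Ps = Pb + 12 for each unit, where Pb is the price buyers pay.
Supply in terms of Pb becomes Qs = -26 + 6(Pb + 12) = 46 + 6Pb. Setting this equal to demand: 686.8 - 1.2Pb = 46 + 6Pb, so Pb = 89.
Sellers receive Ps = 89 + 12 = 101; Q' = 686.8 − 1.2·89 = 580.
Government outlay = subsidy × quantity = 12 × 580 = 6960.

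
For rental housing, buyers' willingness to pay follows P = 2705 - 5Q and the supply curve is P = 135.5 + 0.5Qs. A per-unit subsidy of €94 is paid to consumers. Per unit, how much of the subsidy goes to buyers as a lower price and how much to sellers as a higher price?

Pre-subsidy: 2705 - 5Q = 135.5 + 0.5Q gives Q* = 5139/11 and P* = 4060/11.
With the rebate, buyers effectively pay Pb = Ps − 94, where Ps is the price sellers receive.
On the curves, Pb = 2705 - 5Q and Ps = 135.5 + 0.5Q; the wedge Ps − Pb = 94 gives 135.5 + 0.5Q − (2705 - 5Q) = 94, so Q' = 5327/11.
Then Pb = 2705 − 5·(5327/11) = 3120/11 and Ps = 135.5 + 0.5·(5327/11) = 4154/11.
Buyers' price falls by P* − Pb = 4060/11 − 3120/11 = 940/11; sellers' price rises by Ps − P* = 4154/11 − 4060/11 = 94/11.

Buyers gain 940/11 per unit; sellers gain 94/11 per unit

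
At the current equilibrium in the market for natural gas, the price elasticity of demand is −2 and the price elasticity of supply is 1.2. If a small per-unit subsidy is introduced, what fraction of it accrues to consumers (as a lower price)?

For a small subsidy around the equilibrium, the benefit split depends on the relative slopes, which at a point are proportional to the elasticities.
Buyer share = εs/(εs + |εd|) = 1.2/(1.2 + 2) = 0.375; seller share = |εd|/(εs + |εd|) = 0.625.

Consumer share = 0.375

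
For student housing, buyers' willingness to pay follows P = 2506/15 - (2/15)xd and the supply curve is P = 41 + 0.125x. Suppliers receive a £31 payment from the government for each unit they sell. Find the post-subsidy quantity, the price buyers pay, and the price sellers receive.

x' = 608; buyers pay £86; sellers receive £117

Pre-subsidy: 2506/15 - (2/15)x = 41 + 0.125x gives x* = 488 and P* = 102.
With the subsidy, sellers receive Ps = Pb + 31 for each unit, where Pb is the price buyers pay.
On the curves, Pb = 2506/15 - (2/15)x and Ps = 41 + 0.125x; the wedge Ps − Pb = 31 gives 41 + 0.125x − (2506/15 - (2/15)x) = 31, so x' = 608.
Then Pb = 2506/15 − (2/15)·608 = 86 and Ps = 41 + 0.125·608 = 117.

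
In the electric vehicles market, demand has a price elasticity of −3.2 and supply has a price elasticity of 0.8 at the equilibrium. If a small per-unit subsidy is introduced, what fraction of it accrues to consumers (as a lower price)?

For a small subsidy around the equilibrium, the benefit split depends on the relative slopes, which at a point are proportional to the elasticities.
Buyer share = εs/(εs + |εd|) = 0.8/(0.8 + 3.2) = 0.2; seller share = |εd|/(εs + |εd|) = 0.8.

Consumer share = 0.2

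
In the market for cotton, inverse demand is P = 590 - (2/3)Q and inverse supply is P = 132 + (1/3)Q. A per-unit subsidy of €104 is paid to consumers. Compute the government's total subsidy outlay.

Government cost = €58448

Pre-subsidy: 590 - (2/3)Q = 132 + (1/3)Q gives Q* = 458 and P* = 854/3.
With the rebate, buyers effectively pay Pb = Ps − 104, where Ps is the price sellers receive.
On the curves, Pb = 590 - (2/3)Q and Ps = 132 + (1/3)Q; the wedge Ps − Pb = 104 gives 132 + (1/3)Q − (590 - (2/3)Q) = 104, so Q' = 562.
Then Pb = 590 − (2/3)·562 = 646/3 and Ps = 132 + (1/3)·562 = 958/3.
Government outlay = subsidy × quantity = 104 × 562 = 58448.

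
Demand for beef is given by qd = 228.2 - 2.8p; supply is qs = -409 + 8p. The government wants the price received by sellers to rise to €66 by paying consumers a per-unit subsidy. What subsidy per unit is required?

Required subsidy s = €27 per unit

At a seller price of 66, quantity supplied is -409 + 8·66 = 119.
Buyers absorb 119 only when they pay pb with 228.2 − 2.8·pb = 119, i.e. pb = 39.
s = ps − pb = 66 − 39 = 27.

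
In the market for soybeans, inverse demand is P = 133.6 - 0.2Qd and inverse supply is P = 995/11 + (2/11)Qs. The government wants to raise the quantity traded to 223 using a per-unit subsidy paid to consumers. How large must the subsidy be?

At Q = 223, from the demand curve buyers pay Pb = 133.6 − 0.2·223 = 89; from the supply curve sellers need Ps = 995/11 + (2/11)·223 = 131.
The subsidy must fill the gap: s = Ps − Pb = 131 − 89 = 42.

Required subsidy s = 42 per unit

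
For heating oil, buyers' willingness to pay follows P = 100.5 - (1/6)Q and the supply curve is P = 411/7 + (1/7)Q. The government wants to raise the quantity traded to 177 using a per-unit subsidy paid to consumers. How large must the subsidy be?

Required subsidy s = 13 per unit

At Q = 177, from the demand curve buyers pay Pb = 100.5 − (1/6)·177 = 71; from the supply curve sellers need Ps = 411/7 + (1/7)·177 = 84.
The subsidy must fill the gap: s = Ps − Pb = 84 − 71 = 13.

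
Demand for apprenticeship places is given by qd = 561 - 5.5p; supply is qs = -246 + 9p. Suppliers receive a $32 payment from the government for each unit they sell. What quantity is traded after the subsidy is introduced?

Pre-subsidy: 561 - 5.5p = -246 + 9p gives p* = 1614/29, q* = 7392/29.
With the subsidy, sellers receive ps = pb + 32 for each unit, where pb is the price buyers pay.
Supply in terms of pb becomes qs = -246 + 9(pb + 32) = 42 + 9pb. Setting this equal to demand: 561 - 5.5pb = 42 + 9pb, so pb = 1038/29.
Sellers receive ps = 1038/29 + 32 = 1966/29; q' = 561 − 5.5·(1038/29) = 10560/29.

q' = 10560/29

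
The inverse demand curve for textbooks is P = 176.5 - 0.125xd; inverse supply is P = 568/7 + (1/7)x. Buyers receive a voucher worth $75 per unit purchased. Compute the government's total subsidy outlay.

Pre-subsidy: 176.5 - 0.125x = 568/7 + (1/7)x gives x* = 356 and P* = 132.
With the rebate, buyers effectively pay Pb = Ps − 75, where Ps is the price sellers receive.
On the curves, Pb = 176.5 - 0.125x and Ps = 568/7 + (1/7)x; the wedge Ps − Pb = 75 gives 568/7 + (1/7)x − (176.5 - 0.125x) = 75, so x' = 636.
Then Pb = 176.5 − 0.125·636 = 97 and Ps = 568/7 + (1/7)·636 = 172.
Government outlay = subsidy × quantity = 75 × 636 = 47700.

Government cost = $47700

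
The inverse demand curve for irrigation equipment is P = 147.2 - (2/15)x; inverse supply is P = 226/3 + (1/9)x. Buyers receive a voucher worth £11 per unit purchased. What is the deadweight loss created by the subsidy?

Pre-subsidy: 147.2 - (2/15)x = 226/3 + (1/9)x gives x* = 294 and P* = 108.
With the rebate, buyers effectively pay Pb = Ps − 11, where Ps is the price sellers receive.
On the curves, Pb = 147.2 - (2/15)x and Ps = 226/3 + (1/9)x; the wedge Ps − Pb = 11 gives 226/3 + (1/9)x − (147.2 - (2/15)x) = 11, so x' = 339.
Then Pb = 147.2 − (2/15)·339 = 102 and Ps = 226/3 + (1/9)·339 = 113.
The subsidy expands output by 339 − 294 = 45 past the efficient level; on those units the gap between marginal cost and willingness to pay runs from 0 up to 11.
DWL = ½ × 11 × 45 = 247.5.

Deadweight loss = £247.5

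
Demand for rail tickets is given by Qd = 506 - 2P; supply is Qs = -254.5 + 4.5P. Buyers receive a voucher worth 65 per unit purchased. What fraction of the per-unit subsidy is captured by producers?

Producer share = 4/13

Pre-subsidy: 506 - 2P = -254.5 + 4.5P gives P* = 117, Q* = 272.
With the rebate, buyers effectively pay Pb = Ps − 65, where Ps is the price sellers receive.
Demand in terms of Ps becomes Qd = 506 − 2(Ps − 65) = 636 - 2Ps. Setting this equal to supply: 636 - 2Ps = -254.5 + 4.5Ps, so Ps = 137.
Buyers pay Pb = 137 − 65 = 72; Q' = -254.5 + 4.5·137 = 362.
Buyers' price falls by P* − Pb = 117 − 72 = 45; sellers' price rises by Ps − P* = 137 − 117 = 20.
So producers capture 20/65 = 4/13 of each unit of subsidy.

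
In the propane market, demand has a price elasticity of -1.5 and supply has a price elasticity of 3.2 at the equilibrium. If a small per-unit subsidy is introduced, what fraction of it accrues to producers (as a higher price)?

Producer share = 15/47

For a small subsidy around the equilibrium, the benefit split depends on the relative slopes, which at a point are proportional to the elasticities.
Buyer share = εs/(εs + |εd|) = 3.2/(3.2 + 1.5) = 32/47; seller share = |εd|/(εs + |εd|) = 15/47.
So producers capture 15/47 of the subsidy.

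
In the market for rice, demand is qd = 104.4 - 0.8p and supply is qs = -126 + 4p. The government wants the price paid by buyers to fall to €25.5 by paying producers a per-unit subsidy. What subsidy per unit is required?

Required subsidy s = €27 per unit

At a buyer price of 25.5, quantity demanded is 104.4 − 0.8·25.5 = 84.
Sellers supply 84 only when they receive ps with -126 + 4·ps = 84, i.e. ps = 52.5.
s = ps − pb = 52.5 − 25.5 = 27.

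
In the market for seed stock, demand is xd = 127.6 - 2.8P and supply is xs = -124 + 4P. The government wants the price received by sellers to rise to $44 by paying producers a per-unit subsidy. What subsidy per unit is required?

Required subsidy s = $17 per unit

At a seller price of 44, quantity supplied is -124 + 4·44 = 52.
Buyers absorb 52 only when they pay Pb with 127.6 − 2.8·Pb = 52, i.e. Pb = 27.
s = Ps − Pb = 44 − 27 = 17.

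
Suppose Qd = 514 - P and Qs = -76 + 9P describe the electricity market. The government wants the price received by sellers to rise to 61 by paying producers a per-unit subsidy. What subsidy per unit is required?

At a seller price of 61, quantity supplied is -76 + 9·61 = 473.
Buyers absorb 473 only when they pay Pb with 514 − 1·Pb = 473, i.e. Pb = 41.
s = Ps − Pb = 61 − 41 = 20.

Required subsidy s = 20 per unit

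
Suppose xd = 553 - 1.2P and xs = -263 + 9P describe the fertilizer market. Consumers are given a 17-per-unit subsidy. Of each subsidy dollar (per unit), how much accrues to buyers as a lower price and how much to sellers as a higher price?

Buyers gain 15 per unit; sellers gain 2 per unit

Pre-subsidy: 553 - 1.2P = -263 + 9P gives P* = 80, x* = 457.
With the rebate, buyers effectively pay Pb = Ps − 17, where Ps is the price sellers receive.
Demand in terms of Ps becomes xd = 553 − 1.2(Ps − 17) = 573.4 - 1.2Ps. Setting this equal to supply: 573.4 - 1.2Ps = -263 + 9Ps, so Ps = 82.
Buyers pay Pb = 82 − 17 = 65; x' = -263 + 9·82 = 475.
Buyers' price falls by P* − Pb = 80 − 65 = 15; sellers' price rises by Ps − P* = 82 − 80 = 2.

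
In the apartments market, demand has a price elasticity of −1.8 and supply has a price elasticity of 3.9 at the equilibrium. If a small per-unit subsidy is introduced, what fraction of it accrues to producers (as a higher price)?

For a small subsidy around the equilibrium, the benefit split depends on the relative slopes, which at a point are proportional to the elasticities.
Buyer share = εs/(εs + |εd|) = 3.9/(3.9 + 1.8) = 13/19; seller share = |εd|/(εs + |εd|) = 6/19.
So producers capture 6/19 of the subsidy.

Producer share = 6/19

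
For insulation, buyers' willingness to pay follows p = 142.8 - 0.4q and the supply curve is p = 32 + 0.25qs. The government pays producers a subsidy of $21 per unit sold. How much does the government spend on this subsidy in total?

Pre-subsidy: 142.8 - 0.4q = 32 + 0.25q gives q* = 2216/13 and p* = 970/13.
With the subsidy, sellers receive ps = pb + 21 for each unit, where pb is the price buyers pay.
On the curves, pb = 142.8 - 0.4q and ps = 32 + 0.25q; the wedge ps − pb = 21 gives 32 + 0.25q − (142.8 - 0.4q) = 21, so q' = 2636/13.
Then pb = 142.8 − 0.4·(2636/13) = 802/13 and ps = 32 + 0.25·(2636/13) = 1075/13.
Government outlay = subsidy × quantity = 21 × 2636/13 = 55356/13.

Government cost = 55356/13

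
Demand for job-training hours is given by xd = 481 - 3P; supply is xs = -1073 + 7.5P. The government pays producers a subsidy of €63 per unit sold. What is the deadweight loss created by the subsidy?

Pre-subsidy: 481 - 3P = -1073 + 7.5P gives P* = 148, x* = 37.
With the subsidy, sellers receive Ps = Pb + 63 for each unit, where Pb is the price buyers pay.
Supply in terms of Pb becomes xs = -1073 + 7.5(Pb + 63) = -600.5 + 7.5Pb. Setting this equal to demand: 481 - 3Pb = -600.5 + 7.5Pb, so Pb = 103.
Sellers receive Ps = 103 + 63 = 166; x' = 481 − 3·103 = 172.
The subsidy expands output by 172 − 37 = 135 past the efficient level; on those units the gap between marginal cost and willingness to pay runs from 0 up to 63.
DWL = ½ × 63 × 135 = 4252.5.

Deadweight loss = €4252.5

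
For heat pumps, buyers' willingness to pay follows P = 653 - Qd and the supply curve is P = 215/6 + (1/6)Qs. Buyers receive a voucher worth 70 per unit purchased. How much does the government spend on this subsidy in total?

Government cost = 41230

Pre-subsidy: 653 - Q = 215/6 + (1/6)Q gives Q* = 529 and P* = 124.
With the rebate, buyers effectively pay Pb = Ps − 70, where Ps is the price sellers receive.
On the curves, Pb = 653 - Q and Ps = 215/6 + (1/6)Q; the wedge Ps − Pb = 70 gives 215/6 + (1/6)Q − (653 - Q) = 70, so Q' = 589.
Then Pb = 653 − 1·589 = 64 and Ps = 215/6 + (1/6)·589 = 134.
Government outlay = subsidy × quantity = 70 × 589 = 41230.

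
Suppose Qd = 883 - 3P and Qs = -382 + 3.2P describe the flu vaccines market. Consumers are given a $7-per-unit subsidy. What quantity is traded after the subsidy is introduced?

Q' = 8734/31

Pre-subsidy: 883 - 3P = -382 + 3.2P gives P* = 6325/31, Q* = 8398/31.
With the rebate, buyers effectively pay Pb = Ps − 7, where Ps is the price sellers receive.
Demand in terms of Ps becomes Qd = 883 − 3(Ps − 7) = 904 - 3Ps. Setting this equal to supply: 904 - 3Ps = -382 + 3.2Ps, so Ps = 6430/31.
Buyers pay Pb = 6430/31 − 7 = 6213/31; Q' = -382 + 3.2·(6430/31) = 8734/31.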